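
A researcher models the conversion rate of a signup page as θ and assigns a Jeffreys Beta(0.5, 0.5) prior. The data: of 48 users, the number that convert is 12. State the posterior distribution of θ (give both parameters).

Observing 12 successes and 36 failures updates Beta(0.5, 0.5) by adding the success and failure counts to the two shape parameters: α = 0.5+12 = 12.5, β = 0.5+36 = 36.5.

Posterior: Beta(12.5, 36.5)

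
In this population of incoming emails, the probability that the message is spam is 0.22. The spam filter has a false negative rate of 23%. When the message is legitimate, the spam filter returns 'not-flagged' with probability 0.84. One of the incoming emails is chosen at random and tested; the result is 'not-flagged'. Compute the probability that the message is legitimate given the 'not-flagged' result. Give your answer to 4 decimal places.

Let H be the event that the message is spam. P(H) = 0.22, so P(¬H) = 0.78. With E the 'not-flagged' result, P(E|H) = 0.23 and P(E|¬H) = 0.84.
P(E) = 0.23·0.22 + 0.84·0.78 = 0.050600 + 0.65520 = 0.70580.
By Bayes' theorem, P(H|E) = 0.050600 / 0.70580 = 0.0717. Hence P(¬H|E) = 1 − 0.0717 = 0.9283.

P(¬H | E) ≈ 0.9283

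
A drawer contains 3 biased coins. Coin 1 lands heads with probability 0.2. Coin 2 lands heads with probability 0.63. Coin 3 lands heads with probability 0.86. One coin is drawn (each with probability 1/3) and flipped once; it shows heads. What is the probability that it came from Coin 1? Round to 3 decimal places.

Tabulate prior·likelihood by source: [1] prior 0.333333, lik 0.2, product 0.06667; [2] prior 0.333333, lik 0.63, product 0.2100; [3] prior 0.333333, lik 0.86, product 0.2867.
Normalizing constant = 0.56333; the posterior for Coin 1 is its product over the sum, 0.06667/0.56333 = 0.118.

Posterior probability ≈ 0.118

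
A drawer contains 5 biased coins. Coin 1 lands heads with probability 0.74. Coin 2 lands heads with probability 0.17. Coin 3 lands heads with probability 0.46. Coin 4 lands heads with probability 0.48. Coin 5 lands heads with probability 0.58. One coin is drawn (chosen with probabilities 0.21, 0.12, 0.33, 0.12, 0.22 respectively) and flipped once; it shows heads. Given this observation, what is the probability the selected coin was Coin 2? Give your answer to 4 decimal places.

Posterior probability ≈ 0.0398

P(heads|C1) = 0.74; P(heads|C2) = 0.17; P(heads|C3) = 0.46; P(heads|C4) = 0.48; P(heads|C5) = 0.58.
Prior × likelihood for each source: 0.21·0.74=0.1554, 0.12·0.17=0.02040, 0.33·0.46=0.1518, 0.12·0.48=0.05760, 0.22·0.58=0.1276. Summing gives P(heads) = 0.51280.
P(Coin 2 | heads) = 0.02040 / 0.51280 = 0.0398.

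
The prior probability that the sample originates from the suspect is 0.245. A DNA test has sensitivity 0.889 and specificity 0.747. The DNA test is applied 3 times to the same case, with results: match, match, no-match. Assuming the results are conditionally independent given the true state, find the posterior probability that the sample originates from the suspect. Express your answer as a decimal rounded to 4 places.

Posterior P(H) ≈ 0.3732

Let H be the event that the sample originates from the suspect; start with P(H) = 0.245. P('match'|H) = 0.889, P('match'|¬H) = 0.253.
Update on result 1 ('match'): P(H) ← 0.889·0.2450 / (0.889·0.2450 + 0.253·0.7550) = 0.21780/0.40882 = 0.5328.
Update on result 2 ('match'): P(H) ← 0.889·0.5328 / (0.889·0.5328 + 0.253·0.4672) = 0.47363/0.59184 = 0.8003.
Update on result 3 ('no-match'): P(H) ← 0.111·0.8003 / (0.111·0.8003 + 0.747·0.1997) = 0.088829/0.23803 = 0.3732.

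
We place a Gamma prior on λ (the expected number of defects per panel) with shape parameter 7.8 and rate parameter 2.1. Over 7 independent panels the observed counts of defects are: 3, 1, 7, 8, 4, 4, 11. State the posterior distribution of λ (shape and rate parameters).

Total count ∑xᵢ = 38 over n = 7 panels.
Gamma is conjugate to the Poisson likelihood: posterior is Gamma(shape = 7.8+38 = 45.8, rate = 2.1+7 = 9.1).

Posterior: Gamma(shape=45.8, rate=9.1)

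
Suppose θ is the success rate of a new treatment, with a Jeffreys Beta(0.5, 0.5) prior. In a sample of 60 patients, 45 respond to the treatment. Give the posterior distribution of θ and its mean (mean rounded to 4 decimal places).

The binomial likelihood is conjugate to the Beta prior: with 45 successes and 15 failures, the posterior is Beta(0.5+45, 0.5+15) = Beta(45.5, 15.5).
Posterior mean = α/(α+β) = 45.5/61 = 0.7459.

Posterior: Beta(45.5, 15.5); mean ≈ 0.7459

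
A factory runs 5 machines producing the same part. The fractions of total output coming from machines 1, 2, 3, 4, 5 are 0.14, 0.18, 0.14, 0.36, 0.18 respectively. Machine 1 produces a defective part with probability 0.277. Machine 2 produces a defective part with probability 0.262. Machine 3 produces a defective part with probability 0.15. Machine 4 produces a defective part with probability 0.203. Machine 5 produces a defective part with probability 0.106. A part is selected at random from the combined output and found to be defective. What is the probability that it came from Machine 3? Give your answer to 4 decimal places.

P(defective|M1) = 0.277; P(defective|M2) = 0.262; P(defective|M3) = 0.15; P(defective|M4) = 0.203; P(defective|M5) = 0.106.
Prior × likelihood for each source: 0.14·0.277=0.03878, 0.18·0.262=0.04716, 0.14·0.15=0.02100, 0.36·0.203=0.07308, 0.18·0.106=0.01908. Summing gives P(defective) = 0.19910.
P(Machine 3 | defective) = 0.02100 / 0.19910 = 0.1055.

Posterior probability ≈ 0.1055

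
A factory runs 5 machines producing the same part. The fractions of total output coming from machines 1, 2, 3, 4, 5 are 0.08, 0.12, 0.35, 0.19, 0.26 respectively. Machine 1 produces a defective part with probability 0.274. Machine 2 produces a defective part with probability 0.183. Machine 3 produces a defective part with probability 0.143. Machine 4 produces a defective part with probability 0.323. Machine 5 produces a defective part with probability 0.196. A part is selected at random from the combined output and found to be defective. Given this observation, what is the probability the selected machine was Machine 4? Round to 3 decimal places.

P(defective|M1) = 0.274; P(defective|M2) = 0.183; P(defective|M3) = 0.143; P(defective|M4) = 0.323; P(defective|M5) = 0.196.
Prior × likelihood for each source: 0.08·0.274=0.02192, 0.12·0.183=0.02196, 0.35·0.143=0.05005, 0.19·0.323=0.06137, 0.26·0.196=0.05096. Summing gives P(defective) = 0.20626.
P(Machine 4 | defective) = 0.06137 / 0.20626 = 0.298.

Posterior probability ≈ 0.298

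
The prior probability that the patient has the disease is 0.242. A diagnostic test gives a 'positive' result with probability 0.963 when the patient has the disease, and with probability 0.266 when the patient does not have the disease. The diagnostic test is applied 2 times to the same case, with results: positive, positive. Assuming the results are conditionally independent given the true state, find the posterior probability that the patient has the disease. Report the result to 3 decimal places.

Posterior P(H) ≈ 0.807

With H the event that the patient has the disease, the joint likelihood of the observed sequence is P(data|H) = 0.963·0.963 = 0.92737 and P(data|¬H) = 0.266·0.266 = 0.070756.
Bayes: P(H|data) = 0.242·0.92737 / (0.242·0.92737 + 0.758·0.070756) = 0.22442/0.27806 = 0.8071.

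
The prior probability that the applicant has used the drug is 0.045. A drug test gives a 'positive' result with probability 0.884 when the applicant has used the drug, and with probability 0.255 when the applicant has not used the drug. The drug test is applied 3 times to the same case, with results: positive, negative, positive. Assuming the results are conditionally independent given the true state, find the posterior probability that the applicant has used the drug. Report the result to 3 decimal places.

Let H be the event that the applicant has used the drug; start with P(H) = 0.045. P('positive'|H) = 0.884, P('positive'|¬H) = 0.255.
Update on result 1 ('positive'): P(H) ← 0.884·0.0450 / (0.884·0.0450 + 0.255·0.9550) = 0.039780/0.28330 = 0.1404.
Update on result 2 ('negative'): P(H) ← 0.116·0.1404 / (0.116·0.1404 + 0.745·0.8596) = 0.016288/0.65668 = 0.0248.
Update on result 3 ('positive'): P(H) ← 0.884·0.0248 / (0.884·0.0248 + 0.255·0.9752) = 0.021926/0.27060 = 0.0810.

Posterior P(H) ≈ 0.081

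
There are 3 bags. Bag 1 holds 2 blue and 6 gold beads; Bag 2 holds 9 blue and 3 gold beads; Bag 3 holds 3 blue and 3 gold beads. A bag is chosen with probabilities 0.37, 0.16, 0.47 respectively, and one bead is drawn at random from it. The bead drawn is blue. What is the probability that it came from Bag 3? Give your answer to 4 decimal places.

P(blue|Bag 1) = 0.25; P(blue|Bag 2) = 0.75; P(blue|Bag 3) = 0.5.
Prior × likelihood for each source: 0.37·0.25=0.09250, 0.16·0.75=0.1200, 0.47·0.5=0.2350. Summing gives P(blue) = 0.44750.
P(Bag 3 | blue) = 0.2350 / 0.44750 = 0.5251.

Posterior probability ≈ 0.5251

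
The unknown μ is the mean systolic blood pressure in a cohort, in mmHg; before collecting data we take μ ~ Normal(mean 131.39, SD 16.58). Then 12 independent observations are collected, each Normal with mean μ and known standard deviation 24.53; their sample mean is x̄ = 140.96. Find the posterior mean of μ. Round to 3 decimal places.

Prior precision 1/τ₀² = 1/16.58² = 0.00363773; data precision n/σ² = 12/24.53² = 0.0199428.
Posterior precision = 0.00363773 + 0.0199428 = 0.0235805.
Posterior mean = (0.00363773·131.39 + 0.0199428·140.96) / 0.0235805 = 139.484.

Posterior mean ≈ 139.484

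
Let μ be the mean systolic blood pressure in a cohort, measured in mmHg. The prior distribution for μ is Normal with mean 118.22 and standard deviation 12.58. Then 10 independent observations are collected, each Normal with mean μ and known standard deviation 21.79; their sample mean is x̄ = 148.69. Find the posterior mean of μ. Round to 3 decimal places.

Posterior mean ≈ 141.658

Prior precision 1/τ₀² = 1/12.58² = 0.00631886; data precision n/σ² = 10/21.79² = 0.0210613.
Posterior precision = 0.00631886 + 0.0210613 = 0.0273802.
Posterior mean = (0.00631886·118.22 + 0.0210613·148.69) / 0.0273802 = 141.658.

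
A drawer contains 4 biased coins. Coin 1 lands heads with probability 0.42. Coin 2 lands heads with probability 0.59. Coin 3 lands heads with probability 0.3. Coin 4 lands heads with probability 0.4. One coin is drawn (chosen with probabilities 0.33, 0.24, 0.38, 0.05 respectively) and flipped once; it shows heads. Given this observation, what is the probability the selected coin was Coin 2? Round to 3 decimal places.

Tabulate prior·likelihood by source: [1] prior 0.33, lik 0.42, product 0.1386; [2] prior 0.24, lik 0.59, product 0.1416; [3] prior 0.38, lik 0.3, product 0.1140; [4] prior 0.05, lik 0.4, product 0.02000.
Normalizing constant = 0.41420; the posterior for Coin 2 is its product over the sum, 0.1416/0.41420 = 0.342.

Posterior probability ≈ 0.342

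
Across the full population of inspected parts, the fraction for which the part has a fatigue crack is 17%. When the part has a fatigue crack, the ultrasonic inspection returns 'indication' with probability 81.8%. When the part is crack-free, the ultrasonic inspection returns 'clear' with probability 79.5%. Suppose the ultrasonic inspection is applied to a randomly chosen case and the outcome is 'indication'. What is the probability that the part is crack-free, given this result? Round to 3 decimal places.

Write H for 'the part has a fatigue crack'. Prior odds H:¬H = 0.17/0.83 = 0.20482. For the 'indication' outcome, the likelihood ratio is 0.818/0.205 = 3.9902.
Posterior odds = 0.20482 × 3.9902 = 0.81728, so P(H|E) = 0.81728/(1+0.81728) = 0.450. Then P(¬H|E) = 1 − 0.450 = 0.550.

P(¬H | E) ≈ 0.550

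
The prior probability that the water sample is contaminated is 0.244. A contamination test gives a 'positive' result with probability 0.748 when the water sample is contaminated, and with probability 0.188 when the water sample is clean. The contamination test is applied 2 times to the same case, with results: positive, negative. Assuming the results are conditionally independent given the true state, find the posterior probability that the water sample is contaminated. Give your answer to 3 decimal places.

Let H be the event that the water sample is contaminated; start with P(H) = 0.244. P('positive'|H) = 0.748, P('positive'|¬H) = 0.188.
Update on result 1 ('positive'): P(H) ← 0.748·0.2440 / (0.748·0.2440 + 0.188·0.7560) = 0.18251/0.32464 = 0.5622.
Update on result 2 ('negative'): P(H) ← 0.252·0.5622 / (0.252·0.5622 + 0.812·0.4378) = 0.14167/0.49717 = 0.2850.

Posterior P(H) ≈ 0.285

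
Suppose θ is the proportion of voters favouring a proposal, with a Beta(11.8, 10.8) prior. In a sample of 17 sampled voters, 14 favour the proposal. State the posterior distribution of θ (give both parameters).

The binomial likelihood is conjugate to the Beta prior: with 14 successes and 3 failures, the posterior is Beta(11.8+14, 10.8+3) = Beta(25.8, 13.8).

Posterior: Beta(25.8, 13.8)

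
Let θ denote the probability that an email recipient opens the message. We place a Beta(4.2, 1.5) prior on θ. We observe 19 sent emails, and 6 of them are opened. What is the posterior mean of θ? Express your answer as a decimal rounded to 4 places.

Posterior mean ≈ 0.4130

The binomial likelihood is conjugate to the Beta prior: with 6 successes and 13 failures, the posterior is Beta(4.2+6, 1.5+13) = Beta(10.2, 14.5).
Posterior mean = α/(α+β) = 10.2/24.7 = 0.4130.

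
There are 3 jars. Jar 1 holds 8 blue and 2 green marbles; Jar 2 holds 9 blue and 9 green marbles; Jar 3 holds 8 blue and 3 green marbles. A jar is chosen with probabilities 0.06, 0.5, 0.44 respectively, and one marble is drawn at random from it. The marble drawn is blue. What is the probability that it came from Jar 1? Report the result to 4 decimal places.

Posterior probability ≈ 0.0777

P(blue|Jar 1) = 0.8; P(blue|Jar 2) = 0.5; P(blue|Jar 3) = 0.7273.
Prior × likelihood for each source: 0.06·0.8=0.04800, 0.5·0.5=0.2500, 0.44·0.7273=0.3200. Summing gives P(blue) = 0.61800.
P(Jar 1 | blue) = 0.04800 / 0.61800 = 0.0777.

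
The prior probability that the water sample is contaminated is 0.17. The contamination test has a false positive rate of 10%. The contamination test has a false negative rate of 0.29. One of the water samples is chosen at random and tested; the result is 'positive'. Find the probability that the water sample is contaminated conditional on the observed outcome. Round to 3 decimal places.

Let H be the event that the water sample is contaminated. P(H) = 0.17, so P(¬H) = 0.83. With E the 'positive' result, P(E|H) = 0.71 and P(E|¬H) = 0.1.
P(E) = 0.71·0.17 + 0.1·0.83 = 0.12070 + 0.083000 = 0.20370.
By Bayes' theorem, P(H|E) = 0.12070 / 0.20370 = 0.593.

P(H | E) ≈ 0.593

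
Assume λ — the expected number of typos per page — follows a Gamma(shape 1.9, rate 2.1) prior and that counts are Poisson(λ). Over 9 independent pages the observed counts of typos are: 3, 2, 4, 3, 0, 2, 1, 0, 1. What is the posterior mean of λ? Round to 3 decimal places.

Posterior mean ≈ 1.613

Total count ∑xᵢ = 16 over n = 9 pages.
Gamma is conjugate to the Poisson likelihood: posterior is Gamma(shape = 1.9+16 = 17.9, rate = 2.1+9 = 11.1).
E[λ | data] = 17.9/11.1 = 1.613.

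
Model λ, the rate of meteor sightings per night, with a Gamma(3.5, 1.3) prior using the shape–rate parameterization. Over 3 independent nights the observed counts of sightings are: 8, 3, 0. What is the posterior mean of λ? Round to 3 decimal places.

Posterior mean ≈ 3.372

The Poisson likelihood adds the total count to the shape and the number of exposure periods to the rate. Here ∑xᵢ = 11 and n = 3, so shape 3.5→14.5 and rate 1.3→4.3.
Posterior mean = shape/rate = 14.5/4.3 = 3.372.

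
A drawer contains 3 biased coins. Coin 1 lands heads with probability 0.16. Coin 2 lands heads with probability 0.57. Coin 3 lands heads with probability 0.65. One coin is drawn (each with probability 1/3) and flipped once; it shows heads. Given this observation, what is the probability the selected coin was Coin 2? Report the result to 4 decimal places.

P(heads|C1) = 0.16; P(heads|C2) = 0.57; P(heads|C3) = 0.65.
Prior × likelihood for each source: 0.333333·0.16=0.05333, 0.333333·0.57=0.1900, 0.333333·0.65=0.2167. Summing gives P(heads) = 0.46000.
P(Coin 2 | heads) = 0.1900 / 0.46000 = 0.4130.

Posterior probability ≈ 0.4130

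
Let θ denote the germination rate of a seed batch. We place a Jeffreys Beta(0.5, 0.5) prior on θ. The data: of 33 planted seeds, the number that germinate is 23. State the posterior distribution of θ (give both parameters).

Observing 23 successes and 10 failures updates Beta(0.5, 0.5) by adding the success and failure counts to the two shape parameters: α = 0.5+23 = 23.5, β = 0.5+10 = 10.5.

Posterior: Beta(23.5, 10.5)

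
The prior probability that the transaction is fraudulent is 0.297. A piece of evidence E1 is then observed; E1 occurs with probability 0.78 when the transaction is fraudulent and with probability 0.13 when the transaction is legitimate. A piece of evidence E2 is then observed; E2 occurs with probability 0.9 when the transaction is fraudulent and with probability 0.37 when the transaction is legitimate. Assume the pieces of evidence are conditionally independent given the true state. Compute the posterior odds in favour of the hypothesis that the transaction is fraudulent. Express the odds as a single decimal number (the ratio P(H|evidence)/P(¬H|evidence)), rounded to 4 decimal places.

Prior odds = 0.297/(1−0.297) = 0.42248.
Likelihood ratio for E1 = 0.78/0.13 = 6.0000.
Likelihood ratio for E2 = 0.9/0.37 = 2.4324.
Posterior odds = prior odds × LR₁ × LR₂ = 6.1659.

Posterior odds ≈ 6.1659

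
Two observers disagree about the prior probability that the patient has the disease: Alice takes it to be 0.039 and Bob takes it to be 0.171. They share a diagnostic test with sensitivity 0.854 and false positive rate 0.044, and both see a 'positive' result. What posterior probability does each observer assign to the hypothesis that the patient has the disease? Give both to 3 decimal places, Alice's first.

Alice: 0.441; Bob: 0.800

P('+'|H) = 0.854, P('+'|¬H) = 0.044.
Alice: numerator 0.854·0.039 = 0.033306; evidence = 0.033306+0.044·0.961 = 0.075590; posterior = 0.441.
Bob: numerator 0.854·0.171 = 0.14603; evidence = 0.14603+0.044·0.829 = 0.18251; posterior = 0.800.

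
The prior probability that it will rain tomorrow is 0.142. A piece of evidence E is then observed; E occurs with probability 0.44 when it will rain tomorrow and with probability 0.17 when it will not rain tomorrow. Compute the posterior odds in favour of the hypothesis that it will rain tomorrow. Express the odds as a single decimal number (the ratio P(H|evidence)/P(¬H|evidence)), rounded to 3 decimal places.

Posterior odds ≈ 0.428

Prior odds = 0.142/(1−0.142) = 0.16550.
Likelihood ratio for E = 0.44/0.17 = 2.5882.
Posterior odds = prior odds × LR = 0.42836.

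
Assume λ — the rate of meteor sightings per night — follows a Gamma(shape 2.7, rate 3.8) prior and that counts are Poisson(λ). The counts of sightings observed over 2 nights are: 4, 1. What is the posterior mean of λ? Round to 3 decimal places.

Posterior mean ≈ 1.328

Total count ∑xᵢ = 5 over n = 2 nights.
Gamma is conjugate to the Poisson likelihood: posterior is Gamma(shape = 2.7+5 = 7.7, rate = 3.8+2 = 5.8).
E[λ | data] = 7.7/5.8 = 1.328.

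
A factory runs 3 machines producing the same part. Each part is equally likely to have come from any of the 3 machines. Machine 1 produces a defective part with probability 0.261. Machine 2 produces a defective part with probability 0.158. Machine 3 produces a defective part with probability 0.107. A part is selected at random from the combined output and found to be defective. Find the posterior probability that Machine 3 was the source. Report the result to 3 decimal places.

P(defective|M1) = 0.261; P(defective|M2) = 0.158; P(defective|M3) = 0.107.
Prior × likelihood for each source: 0.333333·0.261=0.08700, 0.333333·0.158=0.05267, 0.333333·0.107=0.03567. Summing gives P(defective) = 0.17533.
P(Machine 3 | defective) = 0.03567 / 0.17533 = 0.203.

Posterior probability ≈ 0.203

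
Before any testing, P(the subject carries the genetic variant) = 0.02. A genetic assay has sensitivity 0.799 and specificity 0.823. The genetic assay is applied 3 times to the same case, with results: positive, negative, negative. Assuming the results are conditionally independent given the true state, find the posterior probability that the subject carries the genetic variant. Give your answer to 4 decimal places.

Let H be the event that the subject carries the genetic variant; start with P(H) = 0.02. P('positive'|H) = 0.799, P('positive'|¬H) = 0.177.
Update on result 1 ('positive'): P(H) ← 0.799·0.0200 / (0.799·0.0200 + 0.177·0.9800) = 0.015980/0.18944 = 0.0844.
Update on result 2 ('negative'): P(H) ← 0.201·0.0844 / (0.201·0.0844 + 0.823·0.9156) = 0.016955/0.77053 = 0.0220.
Update on result 3 ('negative'): P(H) ← 0.201·0.0220 / (0.201·0.0220 + 0.823·0.9780) = 0.0044229/0.80931 = 0.0055.

Posterior P(H) ≈ 0.0055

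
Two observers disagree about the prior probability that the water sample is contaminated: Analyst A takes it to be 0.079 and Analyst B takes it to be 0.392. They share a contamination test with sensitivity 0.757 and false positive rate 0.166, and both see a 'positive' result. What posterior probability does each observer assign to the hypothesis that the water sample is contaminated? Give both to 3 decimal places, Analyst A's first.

Analyst A: 0.281; Analyst B: 0.746

The likelihood ratio for a 'positive' result is 0.757/0.166 = 4.5602.
Analyst A: prior odds 0.079/0.921 = 0.085776; posterior odds 0.39116; posterior probability 0.281.
Analyst B: prior odds 0.392/0.608 = 0.64474; posterior odds 2.9402; posterior probability 0.746.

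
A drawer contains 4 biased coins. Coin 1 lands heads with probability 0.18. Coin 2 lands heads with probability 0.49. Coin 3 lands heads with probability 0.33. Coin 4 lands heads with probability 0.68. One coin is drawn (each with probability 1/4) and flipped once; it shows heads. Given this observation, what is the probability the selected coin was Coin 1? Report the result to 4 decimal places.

P(heads|C1) = 0.18; P(heads|C2) = 0.49; P(heads|C3) = 0.33; P(heads|C4) = 0.68.
Prior × likelihood for each source: 0.25·0.18=0.04500, 0.25·0.49=0.1225, 0.25·0.33=0.08250, 0.25·0.68=0.1700. Summing gives P(heads) = 0.42000.
P(Coin 1 | heads) = 0.04500 / 0.42000 = 0.1071.

Posterior probability ≈ 0.1071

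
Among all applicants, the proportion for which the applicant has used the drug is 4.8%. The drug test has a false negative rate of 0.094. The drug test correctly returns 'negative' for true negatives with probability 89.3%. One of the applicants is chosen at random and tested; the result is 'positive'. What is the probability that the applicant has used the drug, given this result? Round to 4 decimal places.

Write H for 'the applicant has used the drug'. Prior odds H:¬H = 0.048/0.952 = 0.050420. For the 'positive' outcome, the likelihood ratio is 0.906/0.107 = 8.4673.
Posterior odds = 0.050420 × 8.4673 = 0.42692, so P(H|E) = 0.42692/(1+0.42692) = 0.2992.

P(H | E) ≈ 0.2992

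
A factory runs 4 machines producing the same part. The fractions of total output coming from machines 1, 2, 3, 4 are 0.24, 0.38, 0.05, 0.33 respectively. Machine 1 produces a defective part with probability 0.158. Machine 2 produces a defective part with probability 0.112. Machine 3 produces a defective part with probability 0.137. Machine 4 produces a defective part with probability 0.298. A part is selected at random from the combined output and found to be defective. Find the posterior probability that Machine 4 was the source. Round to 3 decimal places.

P(defective|M1) = 0.158; P(defective|M2) = 0.112; P(defective|M3) = 0.137; P(defective|M4) = 0.298.
Prior × likelihood for each source: 0.24·0.158=0.03792, 0.38·0.112=0.04256, 0.05·0.137=0.006850, 0.33·0.298=0.09834. Summing gives P(defective) = 0.18567.
P(Machine 4 | defective) = 0.09834 / 0.18567 = 0.530.

Posterior probability ≈ 0.530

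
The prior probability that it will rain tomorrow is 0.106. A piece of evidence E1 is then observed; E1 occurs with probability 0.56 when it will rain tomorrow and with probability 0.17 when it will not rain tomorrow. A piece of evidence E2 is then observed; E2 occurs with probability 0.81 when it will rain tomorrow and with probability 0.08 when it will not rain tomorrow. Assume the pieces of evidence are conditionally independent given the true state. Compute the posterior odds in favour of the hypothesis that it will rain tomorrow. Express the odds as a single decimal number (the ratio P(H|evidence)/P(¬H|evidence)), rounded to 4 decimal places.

Posterior odds ≈ 3.9546

Prior odds = 0.106/(1−0.106) = 0.11857. In log-odds, ln(0.11857) = -2.1323.
Add log likelihood ratios: ln(3.2941) + ln(10.125) = 3.5071.
Posterior log-odds = 1.3749, so posterior odds = exp(1.3749) = 3.9546.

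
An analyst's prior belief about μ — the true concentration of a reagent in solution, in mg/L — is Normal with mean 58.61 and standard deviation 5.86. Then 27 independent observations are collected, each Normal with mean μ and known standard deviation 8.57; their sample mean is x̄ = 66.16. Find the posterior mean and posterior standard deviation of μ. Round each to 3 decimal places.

Posterior mean ≈ 65.606; posterior SD ≈ 1.588

Prior precision 1/τ₀² = 1/5.86² = 0.0291209; data precision n/σ² = 27/8.57² = 0.367623.
Posterior precision = 0.0291209 + 0.367623 = 0.396743, giving posterior SD = 1/√0.396743 = 1.588.
Posterior mean = (0.0291209·58.61 + 0.367623·66.16) / 0.396743 = 65.606.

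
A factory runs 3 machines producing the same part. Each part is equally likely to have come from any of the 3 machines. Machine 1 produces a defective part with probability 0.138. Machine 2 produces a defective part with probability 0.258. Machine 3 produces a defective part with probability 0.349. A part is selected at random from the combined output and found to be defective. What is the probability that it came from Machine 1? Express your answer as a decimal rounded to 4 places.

Posterior probability ≈ 0.1852

Tabulate prior·likelihood by source: [1] prior 0.333333, lik 0.138, product 0.04600; [2] prior 0.333333, lik 0.258, product 0.08600; [3] prior 0.333333, lik 0.349, product 0.1163.
Normalizing constant = 0.24833; the posterior for Machine 1 is its product over the sum, 0.04600/0.24833 = 0.1852.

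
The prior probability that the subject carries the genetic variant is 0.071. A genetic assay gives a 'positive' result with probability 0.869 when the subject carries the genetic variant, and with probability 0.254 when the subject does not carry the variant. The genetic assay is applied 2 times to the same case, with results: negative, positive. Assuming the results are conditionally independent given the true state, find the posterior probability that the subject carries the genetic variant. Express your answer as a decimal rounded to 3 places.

Posterior P(H) ≈ 0.044

With H the event that the subject carries the genetic variant, the joint likelihood of the observed sequence is P(data|H) = 0.131·0.869 = 0.11384 and P(data|¬H) = 0.746·0.254 = 0.18948.
Bayes: P(H|data) = 0.071·0.11384 / (0.071·0.11384 + 0.929·0.18948) = 0.0080826/0.18411 = 0.0439.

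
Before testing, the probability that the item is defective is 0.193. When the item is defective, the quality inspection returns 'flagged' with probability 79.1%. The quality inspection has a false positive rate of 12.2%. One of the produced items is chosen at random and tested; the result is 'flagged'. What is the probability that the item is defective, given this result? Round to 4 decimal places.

Write H for 'the item is defective'. Prior odds H:¬H = 0.193/0.807 = 0.23916. For the 'flagged' outcome, the likelihood ratio is 0.791/0.122 = 6.4836.
Posterior odds = 0.23916 × 6.4836 = 1.5506, so P(H|E) = 1.5506/(1+1.5506) = 0.6079.

P(H | E) ≈ 0.6079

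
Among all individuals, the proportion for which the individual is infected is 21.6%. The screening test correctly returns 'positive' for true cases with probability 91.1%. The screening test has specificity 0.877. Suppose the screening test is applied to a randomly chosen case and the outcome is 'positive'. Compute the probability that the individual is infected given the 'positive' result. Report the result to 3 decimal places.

P(H | E) ≈ 0.671

Write H for 'the individual is infected'. Prior odds H:¬H = 0.216/0.784 = 0.27551. For the 'positive' outcome, the likelihood ratio is 0.911/0.123 = 7.4065.
Posterior odds = 0.27551 × 7.4065 = 2.0406, so P(H|E) = 2.0406/(1+2.0406) = 0.671.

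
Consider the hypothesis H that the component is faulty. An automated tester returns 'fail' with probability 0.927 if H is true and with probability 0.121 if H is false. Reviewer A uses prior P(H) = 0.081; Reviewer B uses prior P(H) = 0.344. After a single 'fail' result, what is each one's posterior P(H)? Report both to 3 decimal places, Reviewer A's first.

Reviewer A: 0.403; Reviewer B: 0.801

P('+'|H) = 0.927, P('+'|¬H) = 0.121.
Reviewer A: numerator 0.927·0.081 = 0.075087; evidence = 0.075087+0.121·0.919 = 0.18629; posterior = 0.403.
Reviewer B: numerator 0.927·0.344 = 0.31889; evidence = 0.31889+0.121·0.656 = 0.39826; posterior = 0.801.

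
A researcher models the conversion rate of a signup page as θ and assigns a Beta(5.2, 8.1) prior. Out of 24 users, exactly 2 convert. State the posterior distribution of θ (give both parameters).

Observing 2 successes and 22 failures updates Beta(5.2, 8.1) by adding the success and failure counts to the two shape parameters: α = 5.2+2 = 7.2, β = 8.1+22 = 30.1.

Posterior: Beta(7.2, 30.1)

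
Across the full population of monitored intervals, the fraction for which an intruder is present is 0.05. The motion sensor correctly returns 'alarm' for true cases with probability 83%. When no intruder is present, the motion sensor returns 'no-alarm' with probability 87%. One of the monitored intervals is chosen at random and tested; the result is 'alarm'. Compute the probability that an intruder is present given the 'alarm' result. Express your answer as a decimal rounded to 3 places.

P(H | E) ≈ 0.252

Let H be the event that an intruder is present. P(H) = 0.05, so P(¬H) = 0.95. With E the 'alarm' result, P(E|H) = 0.83 and P(E|¬H) = 0.13.
P(E) = 0.83·0.05 + 0.13·0.95 = 0.041500 + 0.12350 = 0.16500.
By Bayes' theorem, P(H|E) = 0.041500 / 0.16500 = 0.252.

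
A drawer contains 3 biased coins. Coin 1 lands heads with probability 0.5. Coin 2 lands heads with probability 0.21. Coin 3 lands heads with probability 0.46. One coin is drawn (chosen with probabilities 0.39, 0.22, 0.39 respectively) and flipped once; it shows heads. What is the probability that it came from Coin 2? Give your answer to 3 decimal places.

Posterior probability ≈ 0.110

Tabulate prior·likelihood by source: [1] prior 0.39, lik 0.5, product 0.1950; [2] prior 0.22, lik 0.21, product 0.04620; [3] prior 0.39, lik 0.46, product 0.1794.
Normalizing constant = 0.42060; the posterior for Coin 2 is its product over the sum, 0.04620/0.42060 = 0.110.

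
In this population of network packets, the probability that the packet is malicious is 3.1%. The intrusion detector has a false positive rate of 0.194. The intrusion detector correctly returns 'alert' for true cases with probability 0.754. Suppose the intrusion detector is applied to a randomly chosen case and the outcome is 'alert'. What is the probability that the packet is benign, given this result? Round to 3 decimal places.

Write H for 'the packet is malicious'. Prior odds H:¬H = 0.031/0.969 = 0.031992. For the 'alert' outcome, the likelihood ratio is 0.754/0.194 = 3.8866.
Posterior odds = 0.031992 × 3.8866 = 0.12434, so P(H|E) = 0.12434/(1+0.12434) = 0.111. Then P(¬H|E) = 1 − 0.111 = 0.889.

P(¬H | E) ≈ 0.889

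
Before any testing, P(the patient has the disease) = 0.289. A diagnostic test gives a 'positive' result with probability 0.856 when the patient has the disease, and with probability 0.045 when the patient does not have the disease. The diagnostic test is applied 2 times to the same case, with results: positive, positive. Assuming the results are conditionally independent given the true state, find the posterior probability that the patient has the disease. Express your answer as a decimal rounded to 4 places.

Posterior P(H) ≈ 0.9932

With H the event that the patient has the disease, the joint likelihood of the observed sequence is P(data|H) = 0.856·0.856 = 0.73274 and P(data|¬H) = 0.045·0.045 = 0.0020250.
Bayes: P(H|data) = 0.289·0.73274 / (0.289·0.73274 + 0.711·0.0020250) = 0.21176/0.21320 = 0.9932.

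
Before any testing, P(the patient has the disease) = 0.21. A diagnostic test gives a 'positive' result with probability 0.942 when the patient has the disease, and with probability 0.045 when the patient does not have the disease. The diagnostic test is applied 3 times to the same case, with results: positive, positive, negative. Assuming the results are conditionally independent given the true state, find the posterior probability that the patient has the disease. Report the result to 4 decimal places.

Let H be the event that the patient has the disease; start with P(H) = 0.21. P('positive'|H) = 0.942, P('positive'|¬H) = 0.045.
Update on result 1 ('positive'): P(H) ← 0.942·0.2100 / (0.942·0.2100 + 0.045·0.7900) = 0.19782/0.23337 = 0.8477.
Update on result 2 ('positive'): P(H) ← 0.942·0.8477 / (0.942·0.8477 + 0.045·0.1523) = 0.79850/0.80536 = 0.9915.
Update on result 3 ('negative'): P(H) ← 0.058·0.9915 / (0.058·0.9915 + 0.955·0.0085) = 0.057506/0.065635 = 0.8762.

Posterior P(H) ≈ 0.8762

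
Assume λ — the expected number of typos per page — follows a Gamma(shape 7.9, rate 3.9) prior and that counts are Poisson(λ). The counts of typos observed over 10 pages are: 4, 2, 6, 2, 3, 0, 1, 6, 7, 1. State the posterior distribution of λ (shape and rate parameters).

The Poisson likelihood adds the total count to the shape and the number of exposure periods to the rate. Here ∑xᵢ = 32 and n = 10, so shape 7.9→39.9 and rate 3.9→13.9.

Posterior: Gamma(shape=39.9, rate=13.9)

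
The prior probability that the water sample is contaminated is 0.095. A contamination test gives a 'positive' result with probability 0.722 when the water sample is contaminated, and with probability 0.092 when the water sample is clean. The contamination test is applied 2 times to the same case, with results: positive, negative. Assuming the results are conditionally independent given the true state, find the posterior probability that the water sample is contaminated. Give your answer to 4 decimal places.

Posterior P(H) ≈ 0.2014

Let H be the event that the water sample is contaminated; start with P(H) = 0.095. P('positive'|H) = 0.722, P('positive'|¬H) = 0.092.
Update on result 1 ('positive'): P(H) ← 0.722·0.0950 / (0.722·0.0950 + 0.092·0.9050) = 0.068590/0.15185 = 0.4517.
Update on result 2 ('negative'): P(H) ← 0.278·0.4517 / (0.278·0.4517 + 0.908·0.5483) = 0.12557/0.62343 = 0.2014.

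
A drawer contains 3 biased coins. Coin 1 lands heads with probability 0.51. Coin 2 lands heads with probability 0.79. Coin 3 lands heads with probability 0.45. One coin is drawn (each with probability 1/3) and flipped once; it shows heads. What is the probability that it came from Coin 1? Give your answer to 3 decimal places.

Posterior probability ≈ 0.291

P(heads|C1) = 0.51; P(heads|C2) = 0.79; P(heads|C3) = 0.45.
Prior × likelihood for each source: 0.333333·0.51=0.1700, 0.333333·0.79=0.2633, 0.333333·0.45=0.1500. Summing gives P(heads) = 0.58333.
P(Coin 1 | heads) = 0.1700 / 0.58333 = 0.291.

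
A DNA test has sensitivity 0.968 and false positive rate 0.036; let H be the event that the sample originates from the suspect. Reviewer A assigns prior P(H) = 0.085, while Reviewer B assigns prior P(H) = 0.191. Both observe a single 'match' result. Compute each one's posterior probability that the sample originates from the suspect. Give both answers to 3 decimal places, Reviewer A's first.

Reviewer A: 0.714; Reviewer B: 0.864

P('+'|H) = 0.968, P('+'|¬H) = 0.036.
Reviewer A: numerator 0.968·0.085 = 0.082280; evidence = 0.082280+0.036·0.915 = 0.11522; posterior = 0.714.
Reviewer B: numerator 0.968·0.191 = 0.18489; evidence = 0.18489+0.036·0.809 = 0.21401; posterior = 0.864.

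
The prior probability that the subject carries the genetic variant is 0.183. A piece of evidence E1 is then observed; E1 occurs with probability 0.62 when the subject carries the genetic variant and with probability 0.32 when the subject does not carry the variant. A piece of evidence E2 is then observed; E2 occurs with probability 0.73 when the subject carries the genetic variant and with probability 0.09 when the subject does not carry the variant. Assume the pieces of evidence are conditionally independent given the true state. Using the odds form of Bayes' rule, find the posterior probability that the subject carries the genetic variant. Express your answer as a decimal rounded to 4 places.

Prior odds = 0.183/(1−0.183) = 0.22399. In log-odds, ln(0.22399) = -1.4962.
Add log likelihood ratios: ln(1.9375) + ln(8.1111) = 2.7546.
Posterior log-odds = 1.2585, so posterior odds = exp(1.2585) = 3.5201. Converting, P(H|E) = 3.5201/4.5201 = 0.7788.

Posterior probability ≈ 0.7788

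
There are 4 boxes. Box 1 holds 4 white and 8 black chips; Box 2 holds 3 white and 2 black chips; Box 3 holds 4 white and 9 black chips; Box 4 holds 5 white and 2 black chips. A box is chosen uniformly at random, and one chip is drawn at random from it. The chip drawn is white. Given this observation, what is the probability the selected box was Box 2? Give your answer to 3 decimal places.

P(white|Box 1) = 0.3333; P(white|Box 2) = 0.6; P(white|Box 3) = 0.3077; P(white|Box 4) = 0.7143.
Prior × likelihood for each source: 0.25·0.3333=0.08333, 0.25·0.6=0.1500, 0.25·0.3077=0.07692, 0.25·0.7143=0.1786. Summing gives P(white) = 0.48883.
P(Box 2 | white) = 0.1500 / 0.48883 = 0.307.

Posterior probability ≈ 0.307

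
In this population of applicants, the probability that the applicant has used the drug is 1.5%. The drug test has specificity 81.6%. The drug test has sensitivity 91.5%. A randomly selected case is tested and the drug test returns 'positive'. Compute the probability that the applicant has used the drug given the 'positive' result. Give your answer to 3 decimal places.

Write H for 'the applicant has used the drug'. Prior odds H:¬H = 0.015/0.985 = 0.015228. For the 'positive' outcome, the likelihood ratio is 0.915/0.184 = 4.9728.
Posterior odds = 0.015228 × 4.9728 = 0.075728, so P(H|E) = 0.075728/(1+0.075728) = 0.070.

P(H | E) ≈ 0.070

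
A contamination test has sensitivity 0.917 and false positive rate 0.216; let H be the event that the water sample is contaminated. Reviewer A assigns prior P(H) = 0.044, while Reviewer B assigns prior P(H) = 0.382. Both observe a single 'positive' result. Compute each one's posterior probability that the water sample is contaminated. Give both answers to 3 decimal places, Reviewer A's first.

The likelihood ratio for a 'positive' result is 0.917/0.216 = 4.2454.
Reviewer A: prior odds 0.044/0.956 = 0.046025; posterior odds 0.19539; posterior probability 0.163.
Reviewer B: prior odds 0.382/0.618 = 0.61812; posterior odds 2.6242; posterior probability 0.724.

Reviewer A: 0.163; Reviewer B: 0.724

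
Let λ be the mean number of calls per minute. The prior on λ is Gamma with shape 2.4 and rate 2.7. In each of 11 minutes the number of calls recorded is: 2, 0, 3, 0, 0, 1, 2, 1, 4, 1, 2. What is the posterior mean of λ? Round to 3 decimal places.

Total count ∑xᵢ = 16 over n = 11 minutes.
Gamma is conjugate to the Poisson likelihood: posterior is Gamma(shape = 2.4+16 = 18.4, rate = 2.7+11 = 13.7).
E[λ | data] = 18.4/13.7 = 1.343.

Posterior mean ≈ 1.343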